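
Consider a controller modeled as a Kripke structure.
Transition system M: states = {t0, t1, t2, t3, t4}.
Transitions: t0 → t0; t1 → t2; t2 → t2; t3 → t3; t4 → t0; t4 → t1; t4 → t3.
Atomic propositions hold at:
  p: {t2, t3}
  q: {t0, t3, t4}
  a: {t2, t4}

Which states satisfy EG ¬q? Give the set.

Sat(¬q) = {t1, t2}
EG ¬q: greatest fixpoint, start Z0 = {t1, t2}, keep only states in Sat with some successor in Z. Already a fixed point.
Sat(EG ¬q) = {t1, t2}

{t1, t2}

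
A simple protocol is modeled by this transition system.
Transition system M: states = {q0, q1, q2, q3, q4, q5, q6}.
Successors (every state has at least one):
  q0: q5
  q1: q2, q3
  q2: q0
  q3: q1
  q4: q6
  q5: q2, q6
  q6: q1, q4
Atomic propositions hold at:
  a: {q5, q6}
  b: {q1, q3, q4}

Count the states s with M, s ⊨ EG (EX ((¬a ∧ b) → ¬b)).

4

Sat(¬a) = {q0, q1, q2, q3, q4}
Sat(¬a ∧ b) = {q1, q3, q4}
Sat(¬b) = {q0, q2, q5, q6}
Sat((¬a ∧ b) → ¬b) = {q0, q2, q5, q6}
Sat(EX ((¬a ∧ b) → ¬b)) = {s : some successor in {q0, q2, q5, q6}} = {q0, q1, q2, q4, q5}
EG (EX ((¬a ∧ b) → ¬b)): greatest fixpoint, start Z0 = {q0, q1, q2, q4, q5}, keep only states in Sat with some successor in Z. Z1 = {q0, q1, q2, q5}; fixed.
Sat(EG (EX ((¬a ∧ b) → ¬b))) = {q0, q1, q2, q5}
|Sat(EG (EX ((¬a ∧ b) → ¬b)))| = |{q0, q1, q2, q5}| = 4.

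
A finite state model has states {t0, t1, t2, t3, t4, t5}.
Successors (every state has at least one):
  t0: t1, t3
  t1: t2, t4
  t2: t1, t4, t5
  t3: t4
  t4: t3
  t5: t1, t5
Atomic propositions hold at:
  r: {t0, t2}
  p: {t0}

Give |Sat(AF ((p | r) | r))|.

Sat(p | r) = {t0, t2}
Sat((p | r) | r) = {t0, t2}
AF ((p | r) | r): least fixpoint, start Z0 = {t0, t2}, add states with every successor in Z. Already a fixed point.
Sat(AF ((p | r) | r)) = {t0, t2}
|Sat(AF ((p | r) | r))| = |{t0, t2}| = 2.

2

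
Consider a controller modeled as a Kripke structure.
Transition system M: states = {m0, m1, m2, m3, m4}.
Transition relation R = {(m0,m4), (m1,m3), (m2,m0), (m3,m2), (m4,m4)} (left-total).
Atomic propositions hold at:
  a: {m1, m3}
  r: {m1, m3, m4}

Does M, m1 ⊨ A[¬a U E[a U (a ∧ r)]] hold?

Sat(¬a) = {m0, m2, m4}
Sat(a ∧ r) = {m1, m3}
E[a U (a ∧ r)]: least fixpoint, start Z0 = Sat((a ∧ r)) = {m1, m3}, add states in Sat(a) with some successor in Z. Already a fixed point.
Sat(E[a U (a ∧ r)]) = {m1, m3}
A[¬a U E[a U (a ∧ r)]]: least fixpoint, start Z0 = Sat(E[a U (a ∧ r)]) = {m1, m3}, add states in Sat(¬a) with every successor in Z. Already a fixed point.
Sat(A[¬a U E[a U (a ∧ r)]]) = {m1, m3}
m1 ∈ Sat(A[¬a U E[a U (a ∧ r)]]) = {m1, m3}, so the formula holds at m1.

Yes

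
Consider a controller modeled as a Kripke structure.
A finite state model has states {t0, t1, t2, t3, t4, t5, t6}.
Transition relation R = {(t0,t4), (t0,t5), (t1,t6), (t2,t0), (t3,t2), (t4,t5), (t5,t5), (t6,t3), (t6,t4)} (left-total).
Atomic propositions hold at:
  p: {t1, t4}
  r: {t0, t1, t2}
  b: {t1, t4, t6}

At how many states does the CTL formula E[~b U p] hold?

Sat(~b) = {t0, t2, t3, t5}
E[~b U p]: least fixpoint, start Z0 = Sat(p) = {t1, t4}, add states in Sat(~b) with some successor in Z. Z1 = {t0, t1, t4}; Z2 = {t0, t1, t2, t4}; Z3 = {t0, t1, t2, t3, t4}; fixed.
Sat(E[~b U p]) = {t0, t1, t2, t3, t4}
|Sat(E[~b U p])| = |{t0, t1, t2, t3, t4}| = 5.

5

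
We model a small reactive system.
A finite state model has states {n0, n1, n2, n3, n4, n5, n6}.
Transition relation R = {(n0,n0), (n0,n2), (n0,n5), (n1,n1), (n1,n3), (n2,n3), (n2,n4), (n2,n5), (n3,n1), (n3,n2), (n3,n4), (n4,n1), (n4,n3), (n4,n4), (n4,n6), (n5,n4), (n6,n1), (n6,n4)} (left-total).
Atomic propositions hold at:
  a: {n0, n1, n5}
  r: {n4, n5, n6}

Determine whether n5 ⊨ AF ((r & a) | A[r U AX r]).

Sat(r & a) = {n5}
Sat(AX r) = {s : every successor in {n4, n5, n6}} = {n5}
A[r U AX r]: least fixpoint, start Z0 = Sat(AX r) = {n5}, add states in Sat(r) with every successor in Z. Already a fixed point.
Sat(A[r U AX r]) = {n5}
Sat((r & a) | A[r U AX r]) = {n5}
AF ((r & a) | A[r U AX r]): least fixpoint, start Z0 = {n5}, add states with every successor in Z. Already a fixed point.
Sat(AF ((r & a) | A[r U AX r])) = {n5}
n5 ∈ Sat(AF ((r & a) | A[r U AX r])) = {n5}, so the formula holds at n5.

Yes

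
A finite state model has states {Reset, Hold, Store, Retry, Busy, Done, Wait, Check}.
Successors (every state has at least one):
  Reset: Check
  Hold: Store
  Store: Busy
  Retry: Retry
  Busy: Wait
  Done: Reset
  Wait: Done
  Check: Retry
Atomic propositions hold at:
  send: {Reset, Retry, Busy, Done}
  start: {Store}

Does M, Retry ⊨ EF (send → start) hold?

No

Sat(send → start) = {Hold, Store, Wait, Check}
EF (send → start): least fixpoint, start Z0 = {Hold, Store, Wait, Check}, add states with some successor in Z. Z1 = {Reset, Hold, Store, Busy, Wait, Check}; Z2 = {Reset, Hold, Store, Busy, Done, Wait, Check}; fixed.
Sat(EF (send → start)) = {Reset, Hold, Store, Busy, Done, Wait, Check}
Retry ∉ Sat(EF (send → start)) = {Reset, Hold, Store, Busy, Done, Wait, Check}, so the formula does not hold at Retry.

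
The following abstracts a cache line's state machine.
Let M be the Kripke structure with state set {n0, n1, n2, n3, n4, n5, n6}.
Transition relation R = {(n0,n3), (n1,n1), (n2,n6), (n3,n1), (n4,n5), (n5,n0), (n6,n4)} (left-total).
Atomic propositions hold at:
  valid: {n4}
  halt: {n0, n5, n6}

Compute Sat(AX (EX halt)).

{n4, n6}

Sat(EX halt) = {s : some successor in {n0, n5, n6}} = {n2, n4, n5}
Sat(AX (EX halt)) = {s : every successor in {n2, n4, n5}} = {n4, n6}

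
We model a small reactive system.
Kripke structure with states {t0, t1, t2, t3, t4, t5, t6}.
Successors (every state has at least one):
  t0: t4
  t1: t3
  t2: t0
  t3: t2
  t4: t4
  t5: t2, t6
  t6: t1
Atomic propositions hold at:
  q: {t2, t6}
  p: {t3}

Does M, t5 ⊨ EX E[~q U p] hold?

Sat(~q) = {t0, t1, t3, t4, t5}
E[~q U p]: least fixpoint, start Z0 = Sat(p) = {t3}, add states in Sat(~q) with some successor in Z. Z1 = {t1, t3}; fixed.
Sat(E[~q U p]) = {t1, t3}
Sat(EX E[~q U p]) = {s : some successor in {t1, t3}} = {t1, t6}
t5 ∉ Sat(EX E[~q U p]) = {t1, t6}, so the formula does not hold at t5.

No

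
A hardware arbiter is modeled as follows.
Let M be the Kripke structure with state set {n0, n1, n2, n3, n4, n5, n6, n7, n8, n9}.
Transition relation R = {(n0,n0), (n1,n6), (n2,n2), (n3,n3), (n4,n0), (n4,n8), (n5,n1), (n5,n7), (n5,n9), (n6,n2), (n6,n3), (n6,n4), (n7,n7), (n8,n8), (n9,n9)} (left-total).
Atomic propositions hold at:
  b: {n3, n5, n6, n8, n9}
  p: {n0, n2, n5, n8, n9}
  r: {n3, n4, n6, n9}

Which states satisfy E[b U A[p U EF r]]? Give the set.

EF r: least fixpoint, start Z0 = {n3, n4, n6, n9}, add states with some successor in Z. Z1 = {n1, n3, n4, n5, n6, n9}; fixed.
Sat(EF r) = {n1, n3, n4, n5, n6, n9}
A[p U EF r]: least fixpoint, start Z0 = Sat(EF r) = {n1, n3, n4, n5, n6, n9}, add states in Sat(p) with every successor in Z. Already a fixed point.
Sat(A[p U EF r]) = {n1, n3, n4, n5, n6, n9}
E[b U A[p U EF r]]: least fixpoint, start Z0 = Sat(A[p U EF r]) = {n1, n3, n4, n5, n6, n9}, add states in Sat(b) with some successor in Z. Already a fixed point.
Sat(E[b U A[p U EF r]]) = {n1, n3, n4, n5, n6, n9}

{n1, n3, n4, n5, n6, n9}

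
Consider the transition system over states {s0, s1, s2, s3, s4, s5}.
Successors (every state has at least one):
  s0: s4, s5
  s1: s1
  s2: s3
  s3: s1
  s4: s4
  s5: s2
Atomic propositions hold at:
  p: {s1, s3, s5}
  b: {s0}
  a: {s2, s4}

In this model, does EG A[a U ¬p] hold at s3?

Sat(¬p) = {s0, s2, s4}
A[a U ¬p]: least fixpoint, start Z0 = Sat(¬p) = {s0, s2, s4}, add states in Sat(a) with every successor in Z. Already a fixed point.
Sat(A[a U ¬p]) = {s0, s2, s4}
EG A[a U ¬p]: greatest fixpoint, start Z0 = {s0, s2, s4}, keep only states in Sat with some successor in Z. Z1 = {s0, s4}; fixed.
Sat(EG A[a U ¬p]) = {s0, s4}
s3 ∉ Sat(EG A[a U ¬p]) = {s0, s4}, so the formula does not hold at s3.

No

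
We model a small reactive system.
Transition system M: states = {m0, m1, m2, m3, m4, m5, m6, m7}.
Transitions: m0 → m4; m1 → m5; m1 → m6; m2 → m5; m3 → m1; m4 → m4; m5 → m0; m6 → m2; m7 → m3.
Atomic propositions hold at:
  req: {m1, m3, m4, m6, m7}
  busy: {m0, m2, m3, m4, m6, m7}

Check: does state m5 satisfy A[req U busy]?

No

A[req U busy]: least fixpoint, start Z0 = Sat(busy) = {m0, m2, m3, m4, m6, m7}, add states in Sat(req) with every successor in Z. Already a fixed point.
Sat(A[req U busy]) = {m0, m2, m3, m4, m6, m7}
m5 ∉ Sat(A[req U busy]) = {m0, m2, m3, m4, m6, m7}, so the formula does not hold at m5.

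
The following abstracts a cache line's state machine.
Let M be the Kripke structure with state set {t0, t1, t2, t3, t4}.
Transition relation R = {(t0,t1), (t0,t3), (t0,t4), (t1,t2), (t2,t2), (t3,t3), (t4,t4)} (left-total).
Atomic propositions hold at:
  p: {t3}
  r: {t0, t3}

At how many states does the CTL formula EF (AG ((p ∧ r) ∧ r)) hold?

2

Sat(p ∧ r) = {t3}
Sat((p ∧ r) ∧ r) = {t3}
AG ((p ∧ r) ∧ r): greatest fixpoint, start Z0 = {t3}, keep only states in Sat with every successor in Z. Already a fixed point.
Sat(AG ((p ∧ r) ∧ r)) = {t3}
EF (AG ((p ∧ r) ∧ r)): least fixpoint, start Z0 = {t3}, add states with some successor in Z. Z1 = {t0, t3}; fixed.
Sat(EF (AG ((p ∧ r) ∧ r))) = {t0, t3}
|Sat(EF (AG ((p ∧ r) ∧ r)))| = |{t0, t3}| = 2.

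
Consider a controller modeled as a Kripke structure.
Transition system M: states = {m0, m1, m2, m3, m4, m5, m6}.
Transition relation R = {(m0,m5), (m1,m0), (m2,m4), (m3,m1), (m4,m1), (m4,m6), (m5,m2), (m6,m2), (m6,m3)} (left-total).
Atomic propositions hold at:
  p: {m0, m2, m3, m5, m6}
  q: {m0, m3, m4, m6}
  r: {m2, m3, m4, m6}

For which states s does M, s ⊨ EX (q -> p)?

Sat(q -> p) = {m0, m1, m2, m3, m5, m6}
Sat(EX (q -> p)) = {s : some successor in {m0, m1, m2, m3, m5, m6}} = {m0, m1, m3, m4, m5, m6}

{m0, m1, m3, m4, m5, m6}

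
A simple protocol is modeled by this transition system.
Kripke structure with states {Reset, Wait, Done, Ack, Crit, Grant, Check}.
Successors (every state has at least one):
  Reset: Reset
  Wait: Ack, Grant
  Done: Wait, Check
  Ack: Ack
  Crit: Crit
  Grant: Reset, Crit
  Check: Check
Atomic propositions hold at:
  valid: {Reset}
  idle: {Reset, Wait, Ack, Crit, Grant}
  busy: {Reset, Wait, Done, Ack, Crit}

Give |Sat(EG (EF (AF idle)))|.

AF idle: least fixpoint, start Z0 = {Reset, Wait, Ack, Crit, Grant}, add states with every successor in Z. Already a fixed point.
Sat(AF idle) = {Reset, Wait, Ack, Crit, Grant}
EF (AF idle): least fixpoint, start Z0 = {Reset, Wait, Ack, Crit, Grant}, add states with some successor in Z. Z1 = {Reset, Wait, Done, Ack, Crit, Grant}; fixed.
Sat(EF (AF idle)) = {Reset, Wait, Done, Ack, Crit, Grant}
EG (EF (AF idle)): greatest fixpoint, start Z0 = {Reset, Wait, Done, Ack, Crit, Grant}, keep only states in Sat with some successor in Z. Already a fixed point.
Sat(EG (EF (AF idle))) = {Reset, Wait, Done, Ack, Crit, Grant}
|Sat(EG (EF (AF idle)))| = |{Reset, Wait, Done, Ack, Crit, Grant}| = 6.

6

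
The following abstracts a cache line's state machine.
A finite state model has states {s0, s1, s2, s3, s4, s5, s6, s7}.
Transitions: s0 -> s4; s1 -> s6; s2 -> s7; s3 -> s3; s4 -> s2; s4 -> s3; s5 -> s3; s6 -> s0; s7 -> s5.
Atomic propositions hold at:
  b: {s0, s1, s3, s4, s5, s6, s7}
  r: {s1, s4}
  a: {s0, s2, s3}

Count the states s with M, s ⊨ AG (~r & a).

Sat(~r) = {s0, s2, s3, s5, s6, s7}
Sat(~r & a) = {s0, s2, s3}
AG (~r & a): greatest fixpoint, start Z0 = {s0, s2, s3}, keep only states in Sat with every successor in Z. Z1 = {s3}; fixed.
Sat(AG (~r & a)) = {s3}
|Sat(AG (~r & a))| = |{s3}| = 1.

1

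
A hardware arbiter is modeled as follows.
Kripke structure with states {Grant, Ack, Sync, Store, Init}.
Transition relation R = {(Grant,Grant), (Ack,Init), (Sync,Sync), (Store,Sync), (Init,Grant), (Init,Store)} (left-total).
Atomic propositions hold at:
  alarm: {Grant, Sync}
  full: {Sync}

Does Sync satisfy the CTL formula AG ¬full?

No

Sat(¬full) = {Grant, Ack, Store, Init}
AG ¬full: greatest fixpoint, start Z0 = {Grant, Ack, Store, Init}, keep only states in Sat with every successor in Z. Z1 = {Grant, Ack, Init}; Z2 = {Grant, Ack}; Z3 = {Grant}; fixed.
Sat(AG ¬full) = {Grant}
Sync ∉ Sat(AG ¬full) = {Grant}, so the formula does not hold at Sync.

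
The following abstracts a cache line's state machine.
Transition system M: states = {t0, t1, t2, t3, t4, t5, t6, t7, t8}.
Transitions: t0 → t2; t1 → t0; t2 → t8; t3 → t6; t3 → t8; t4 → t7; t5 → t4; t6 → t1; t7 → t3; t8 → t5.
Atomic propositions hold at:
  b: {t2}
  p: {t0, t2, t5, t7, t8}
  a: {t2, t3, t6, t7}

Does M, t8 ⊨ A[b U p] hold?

Yes

A[b U p]: least fixpoint, start Z0 = Sat(p) = {t0, t2, t5, t7, t8}, add states in Sat(b) with every successor in Z. Already a fixed point.
Sat(A[b U p]) = {t0, t2, t5, t7, t8}
t8 ∈ Sat(A[b U p]) = {t0, t2, t5, t7, t8}, so the formula holds at t8.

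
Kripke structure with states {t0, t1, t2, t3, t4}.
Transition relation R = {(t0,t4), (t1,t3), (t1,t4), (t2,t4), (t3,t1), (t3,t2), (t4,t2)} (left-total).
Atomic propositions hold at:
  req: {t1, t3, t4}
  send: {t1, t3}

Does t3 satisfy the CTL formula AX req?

Sat(AX req) = {s : every successor in {t1, t3, t4}} = {t0, t1, t2}
t3 ∉ Sat(AX req) = {t0, t1, t2}, so the formula does not hold at t3.

No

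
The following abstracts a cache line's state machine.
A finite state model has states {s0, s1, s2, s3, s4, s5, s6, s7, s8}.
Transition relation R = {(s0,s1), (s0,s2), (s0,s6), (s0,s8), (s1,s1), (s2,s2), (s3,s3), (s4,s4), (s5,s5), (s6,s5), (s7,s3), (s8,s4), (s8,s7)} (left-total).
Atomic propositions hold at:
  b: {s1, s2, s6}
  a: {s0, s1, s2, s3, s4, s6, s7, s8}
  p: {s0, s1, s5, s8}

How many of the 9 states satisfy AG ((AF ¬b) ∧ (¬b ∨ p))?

5

Sat(¬b) = {s0, s3, s4, s5, s7, s8}
AF ¬b: least fixpoint, start Z0 = {s0, s3, s4, s5, s7, s8}, add states with every successor in Z. Z1 = {s0, s3, s4, s5, s6, s7, s8}; fixed.
Sat(AF ¬b) = {s0, s3, s4, s5, s6, s7, s8}
Sat(¬b ∨ p) = {s0, s1, s3, s4, s5, s7, s8}
Sat((AF ¬b) ∧ (¬b ∨ p)) = {s0, s3, s4, s5, s7, s8}
AG ((AF ¬b) ∧ (¬b ∨ p)): greatest fixpoint, start Z0 = {s0, s3, s4, s5, s7, s8}, keep only states in Sat with every successor in Z. Z1 = {s3, s4, s5, s7, s8}; fixed.
Sat(AG ((AF ¬b) ∧ (¬b ∨ p))) = {s3, s4, s5, s7, s8}
|Sat(AG ((AF ¬b) ∧ (¬b ∨ p)))| = |{s3, s4, s5, s7, s8}| = 5.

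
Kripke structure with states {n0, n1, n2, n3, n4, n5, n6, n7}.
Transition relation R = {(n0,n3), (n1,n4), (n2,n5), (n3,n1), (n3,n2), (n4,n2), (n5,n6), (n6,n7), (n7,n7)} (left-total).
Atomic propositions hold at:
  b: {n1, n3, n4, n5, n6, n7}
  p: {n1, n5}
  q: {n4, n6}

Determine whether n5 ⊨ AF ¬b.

No

Sat(¬b) = {n0, n2}
AF ¬b: least fixpoint, start Z0 = {n0, n2}, add states with every successor in Z. Z1 = {n0, n2, n4}; Z2 = {n0, n1, n2, n4}; Z3 = {n0, n1, n2, n3, n4}; fixed.
Sat(AF ¬b) = {n0, n1, n2, n3, n4}
n5 ∉ Sat(AF ¬b) = {n0, n1, n2, n3, n4}, so the formula does not hold at n5.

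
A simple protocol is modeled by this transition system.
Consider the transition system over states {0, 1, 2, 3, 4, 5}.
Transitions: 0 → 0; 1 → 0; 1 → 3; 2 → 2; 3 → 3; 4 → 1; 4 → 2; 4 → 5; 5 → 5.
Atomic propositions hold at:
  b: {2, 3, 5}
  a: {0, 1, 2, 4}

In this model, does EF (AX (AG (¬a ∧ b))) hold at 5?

Sat(¬a) = {3, 5}
Sat(¬a ∧ b) = {3, 5}
AG (¬a ∧ b): greatest fixpoint, start Z0 = {3, 5}, keep only states in Sat with every successor in Z. Already a fixed point.
Sat(AG (¬a ∧ b)) = {3, 5}
Sat(AX (AG (¬a ∧ b))) = {s : every successor in {3, 5}} = {3, 5}
EF (AX (AG (¬a ∧ b))): least fixpoint, start Z0 = {3, 5}, add states with some successor in Z. Z1 = {1, 3, 4, 5}; fixed.
Sat(EF (AX (AG (¬a ∧ b)))) = {1, 3, 4, 5}
5 ∈ Sat(EF (AX (AG (¬a ∧ b)))) = {1, 3, 4, 5}, so the formula holds at 5.

Yes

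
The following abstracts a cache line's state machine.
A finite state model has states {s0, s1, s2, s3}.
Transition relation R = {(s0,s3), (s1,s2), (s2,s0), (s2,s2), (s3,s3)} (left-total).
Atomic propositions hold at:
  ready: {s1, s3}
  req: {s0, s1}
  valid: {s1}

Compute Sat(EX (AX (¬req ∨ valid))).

{s0, s2, s3}

Sat(¬req) = {s2, s3}
Sat(¬req ∨ valid) = {s1, s2, s3}
Sat(AX (¬req ∨ valid)) = {s : every successor in {s1, s2, s3}} = {s0, s1, s3}
Sat(EX (AX (¬req ∨ valid))) = {s : some successor in {s0, s1, s3}} = {s0, s2, s3}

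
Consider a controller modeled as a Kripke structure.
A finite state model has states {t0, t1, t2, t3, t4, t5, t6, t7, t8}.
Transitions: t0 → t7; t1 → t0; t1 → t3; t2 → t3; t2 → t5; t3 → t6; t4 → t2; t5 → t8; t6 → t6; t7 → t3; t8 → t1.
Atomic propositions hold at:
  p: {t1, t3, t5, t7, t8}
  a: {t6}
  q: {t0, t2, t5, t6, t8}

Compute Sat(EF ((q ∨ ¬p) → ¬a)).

{t0, t1, t2, t3, t4, t5, t7, t8}

Sat(¬p) = {t0, t2, t4, t6}
Sat(q ∨ ¬p) = {t0, t2, t4, t5, t6, t8}
Sat(¬a) = {t0, t1, t2, t3, t4, t5, t7, t8}
Sat((q ∨ ¬p) → ¬a) = {t0, t1, t2, t3, t4, t5, t7, t8}
EF ((q ∨ ¬p) → ¬a): least fixpoint, start Z0 = {t0, t1, t2, t3, t4, t5, t7, t8}, add states with some successor in Z. Already a fixed point.
Sat(EF ((q ∨ ¬p) → ¬a)) = {t0, t1, t2, t3, t4, t5, t7, t8}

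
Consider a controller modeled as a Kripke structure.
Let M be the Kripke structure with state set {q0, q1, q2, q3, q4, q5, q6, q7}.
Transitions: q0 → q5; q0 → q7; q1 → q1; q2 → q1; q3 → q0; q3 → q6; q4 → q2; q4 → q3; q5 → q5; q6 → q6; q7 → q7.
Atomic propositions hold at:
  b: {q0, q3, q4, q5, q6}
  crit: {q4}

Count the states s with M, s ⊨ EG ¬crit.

7

Sat(¬crit) = {q0, q1, q2, q3, q5, q6, q7}
EG ¬crit: greatest fixpoint, start Z0 = {q0, q1, q2, q3, q5, q6, q7}, keep only states in Sat with some successor in Z. Already a fixed point.
Sat(EG ¬crit) = {q0, q1, q2, q3, q5, q6, q7}
|Sat(EG ¬crit)| = |{q0, q1, q2, q3, q5, q6, q7}| = 7.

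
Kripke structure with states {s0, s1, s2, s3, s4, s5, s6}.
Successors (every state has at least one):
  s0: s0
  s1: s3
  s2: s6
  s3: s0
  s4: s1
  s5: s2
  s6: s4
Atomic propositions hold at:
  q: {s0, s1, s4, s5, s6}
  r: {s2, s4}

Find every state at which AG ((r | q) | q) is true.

{s0}

Sat(r | q) = {s0, s1, s2, s4, s5, s6}
Sat((r | q) | q) = {s0, s1, s2, s4, s5, s6}
AG ((r | q) | q): greatest fixpoint, start Z0 = {s0, s1, s2, s4, s5, s6}, keep only states in Sat with every successor in Z. Z1 = {s0, s2, s4, s5, s6}; Z2 = {s0, s2, s5, s6}; Z3 = {s0, s2, s5}; Z4 = {s0, s5}; Z5 = {s0}; fixed.
Sat(AG ((r | q) | q)) = {s0}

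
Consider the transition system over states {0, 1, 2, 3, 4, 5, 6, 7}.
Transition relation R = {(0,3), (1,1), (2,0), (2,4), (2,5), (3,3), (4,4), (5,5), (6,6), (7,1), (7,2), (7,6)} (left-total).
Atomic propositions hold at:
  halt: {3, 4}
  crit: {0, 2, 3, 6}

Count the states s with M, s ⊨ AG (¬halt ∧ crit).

1

Sat(¬halt) = {0, 1, 2, 5, 6, 7}
Sat(¬halt ∧ crit) = {0, 2, 6}
AG (¬halt ∧ crit): greatest fixpoint, start Z0 = {0, 2, 6}, keep only states in Sat with every successor in Z. Z1 = {6}; fixed.
Sat(AG (¬halt ∧ crit)) = {6}
|Sat(AG (¬halt ∧ crit))| = |{6}| = 1.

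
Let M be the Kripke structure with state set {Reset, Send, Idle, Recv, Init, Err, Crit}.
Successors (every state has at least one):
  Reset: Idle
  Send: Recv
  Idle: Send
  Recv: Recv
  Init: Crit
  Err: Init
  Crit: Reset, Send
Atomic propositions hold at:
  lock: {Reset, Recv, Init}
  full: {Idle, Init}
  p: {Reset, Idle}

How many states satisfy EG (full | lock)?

1

Sat(full | lock) = {Reset, Idle, Recv, Init}
EG (full | lock): greatest fixpoint, start Z0 = {Reset, Idle, Recv, Init}, keep only states in Sat with some successor in Z. Z1 = {Reset, Recv}; Z2 = {Recv}; fixed.
Sat(EG (full | lock)) = {Recv}
|Sat(EG (full | lock))| = |{Recv}| = 1.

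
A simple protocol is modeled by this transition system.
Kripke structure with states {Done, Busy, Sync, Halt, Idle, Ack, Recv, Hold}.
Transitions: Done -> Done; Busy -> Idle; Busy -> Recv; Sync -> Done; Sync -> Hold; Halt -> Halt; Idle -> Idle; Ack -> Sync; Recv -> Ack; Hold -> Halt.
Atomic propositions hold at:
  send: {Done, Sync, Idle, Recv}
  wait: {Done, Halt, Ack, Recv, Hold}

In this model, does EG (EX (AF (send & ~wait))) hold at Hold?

No

Sat(~wait) = {Busy, Sync, Idle}
Sat(send & ~wait) = {Sync, Idle}
AF (send & ~wait): least fixpoint, start Z0 = {Sync, Idle}, add states with every successor in Z. Z1 = {Sync, Idle, Ack}; Z2 = {Sync, Idle, Ack, Recv}; Z3 = {Busy, Sync, Idle, Ack, Recv}; fixed.
Sat(AF (send & ~wait)) = {Busy, Sync, Idle, Ack, Recv}
Sat(EX (AF (send & ~wait))) = {s : some successor in {Busy, Sync, Idle, Ack, Recv}} = {Busy, Idle, Ack, Recv}
EG (EX (AF (send & ~wait))): greatest fixpoint, start Z0 = {Busy, Idle, Ack, Recv}, keep only states in Sat with some successor in Z. Z1 = {Busy, Idle, Recv}; Z2 = {Busy, Idle}; fixed.
Sat(EG (EX (AF (send & ~wait)))) = {Busy, Idle}
Hold ∉ Sat(EG (EX (AF (send & ~wait)))) = {Busy, Idle}, so the formula does not hold at Hold.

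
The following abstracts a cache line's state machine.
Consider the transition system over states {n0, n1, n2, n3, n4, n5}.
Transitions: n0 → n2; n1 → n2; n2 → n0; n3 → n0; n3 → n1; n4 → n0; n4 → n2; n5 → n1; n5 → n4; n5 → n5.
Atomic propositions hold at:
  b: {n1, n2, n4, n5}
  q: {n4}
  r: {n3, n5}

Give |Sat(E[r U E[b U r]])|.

E[b U r]: least fixpoint, start Z0 = Sat(r) = {n3, n5}, add states in Sat(b) with some successor in Z. Already a fixed point.
Sat(E[b U r]) = {n3, n5}
E[r U E[b U r]]: least fixpoint, start Z0 = Sat(E[b U r]) = {n3, n5}, add states in Sat(r) with some successor in Z. Already a fixed point.
Sat(E[r U E[b U r]]) = {n3, n5}
|Sat(E[r U E[b U r]])| = |{n3, n5}| = 2.

2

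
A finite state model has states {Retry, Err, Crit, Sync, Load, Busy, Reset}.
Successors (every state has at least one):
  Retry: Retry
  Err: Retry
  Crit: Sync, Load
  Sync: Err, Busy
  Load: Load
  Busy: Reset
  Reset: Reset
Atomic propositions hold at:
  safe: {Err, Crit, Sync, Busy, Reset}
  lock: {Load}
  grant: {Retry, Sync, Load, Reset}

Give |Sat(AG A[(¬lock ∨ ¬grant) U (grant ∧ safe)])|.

2

Sat(¬lock) = {Retry, Err, Crit, Sync, Busy, Reset}
Sat(¬grant) = {Err, Crit, Busy}
Sat(¬lock ∨ ¬grant) = {Retry, Err, Crit, Sync, Busy, Reset}
Sat(grant ∧ safe) = {Sync, Reset}
A[(¬lock ∨ ¬grant) U (grant ∧ safe)]: least fixpoint, start Z0 = Sat((grant ∧ safe)) = {Sync, Reset}, add states in Sat(¬lock ∨ ¬grant) with every successor in Z. Z1 = {Sync, Busy, Reset}; fixed.
Sat(A[(¬lock ∨ ¬grant) U (grant ∧ safe)]) = {Sync, Busy, Reset}
AG A[(¬lock ∨ ¬grant) U (grant ∧ safe)]: greatest fixpoint, start Z0 = {Sync, Busy, Reset}, keep only states in Sat with every successor in Z. Z1 = {Busy, Reset}; fixed.
Sat(AG A[(¬lock ∨ ¬grant) U (grant ∧ safe)]) = {Busy, Reset}
|Sat(AG A[(¬lock ∨ ¬grant) U (grant ∧ safe)])| = |{Busy, Reset}| = 2.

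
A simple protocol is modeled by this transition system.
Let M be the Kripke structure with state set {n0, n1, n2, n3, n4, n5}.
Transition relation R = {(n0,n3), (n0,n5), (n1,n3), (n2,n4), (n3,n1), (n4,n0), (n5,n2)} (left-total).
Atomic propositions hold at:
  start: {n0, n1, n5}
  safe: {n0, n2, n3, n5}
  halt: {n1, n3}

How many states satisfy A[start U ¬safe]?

Sat(¬safe) = {n1, n4}
A[start U ¬safe]: least fixpoint, start Z0 = Sat(¬safe) = {n1, n4}, add states in Sat(start) with every successor in Z. Already a fixed point.
Sat(A[start U ¬safe]) = {n1, n4}
|Sat(A[start U ¬safe])| = |{n1, n4}| = 2.

2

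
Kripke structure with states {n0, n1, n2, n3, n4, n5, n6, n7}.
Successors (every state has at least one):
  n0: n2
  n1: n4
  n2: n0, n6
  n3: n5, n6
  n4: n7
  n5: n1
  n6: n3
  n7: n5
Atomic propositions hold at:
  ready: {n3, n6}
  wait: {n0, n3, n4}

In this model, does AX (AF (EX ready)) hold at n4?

Sat(EX ready) = {s : some successor in {n3, n6}} = {n2, n3, n6}
AF (EX ready): least fixpoint, start Z0 = {n2, n3, n6}, add states with every successor in Z. Z1 = {n0, n2, n3, n6}; fixed.
Sat(AF (EX ready)) = {n0, n2, n3, n6}
Sat(AX (AF (EX ready))) = {s : every successor in {n0, n2, n3, n6}} = {n0, n2, n6}
n4 ∉ Sat(AX (AF (EX ready))) = {n0, n2, n6}, so the formula does not hold at n4.

No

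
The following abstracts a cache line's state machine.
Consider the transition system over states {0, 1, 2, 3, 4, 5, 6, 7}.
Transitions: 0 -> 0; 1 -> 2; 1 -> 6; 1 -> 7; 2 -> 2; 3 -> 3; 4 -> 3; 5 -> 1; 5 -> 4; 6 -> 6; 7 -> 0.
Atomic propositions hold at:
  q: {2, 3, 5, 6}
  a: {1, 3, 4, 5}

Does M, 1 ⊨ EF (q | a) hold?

Yes

Sat(q | a) = {1, 2, 3, 4, 5, 6}
EF (q | a): least fixpoint, start Z0 = {1, 2, 3, 4, 5, 6}, add states with some successor in Z. Already a fixed point.
Sat(EF (q | a)) = {1, 2, 3, 4, 5, 6}
1 ∈ Sat(EF (q | a)) = {1, 2, 3, 4, 5, 6}, so the formula holds at 1.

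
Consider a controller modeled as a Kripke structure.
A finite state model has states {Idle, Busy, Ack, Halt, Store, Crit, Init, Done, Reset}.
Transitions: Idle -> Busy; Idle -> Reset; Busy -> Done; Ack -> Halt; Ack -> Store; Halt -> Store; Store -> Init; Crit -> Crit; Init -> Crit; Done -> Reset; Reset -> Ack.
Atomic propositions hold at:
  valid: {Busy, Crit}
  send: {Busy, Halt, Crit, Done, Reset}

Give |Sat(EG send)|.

1

EG send: greatest fixpoint, start Z0 = {Busy, Halt, Crit, Done, Reset}, keep only states in Sat with some successor in Z. Z1 = {Busy, Crit, Done}; Z2 = {Busy, Crit}; Z3 = {Crit}; fixed.
Sat(EG send) = {Crit}
|Sat(EG send)| = |{Crit}| = 1.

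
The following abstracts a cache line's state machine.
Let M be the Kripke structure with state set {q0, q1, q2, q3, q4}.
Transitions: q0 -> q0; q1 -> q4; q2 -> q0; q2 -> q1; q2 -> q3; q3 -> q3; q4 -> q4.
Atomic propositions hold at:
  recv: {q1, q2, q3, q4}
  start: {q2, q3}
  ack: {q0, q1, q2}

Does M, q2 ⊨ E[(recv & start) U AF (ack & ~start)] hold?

Sat(recv & start) = {q2, q3}
Sat(~start) = {q0, q1, q4}
Sat(ack & ~start) = {q0, q1}
AF (ack & ~start): least fixpoint, start Z0 = {q0, q1}, add states with every successor in Z. Already a fixed point.
Sat(AF (ack & ~start)) = {q0, q1}
E[(recv & start) U AF (ack & ~start)]: least fixpoint, start Z0 = Sat(AF (ack & ~start)) = {q0, q1}, add states in Sat(recv & start) with some successor in Z. Z1 = {q0, q1, q2}; fixed.
Sat(E[(recv & start) U AF (ack & ~start)]) = {q0, q1, q2}
q2 ∈ Sat(E[(recv & start) U AF (ack & ~start)]) = {q0, q1, q2}, so the formula holds at q2.

Yes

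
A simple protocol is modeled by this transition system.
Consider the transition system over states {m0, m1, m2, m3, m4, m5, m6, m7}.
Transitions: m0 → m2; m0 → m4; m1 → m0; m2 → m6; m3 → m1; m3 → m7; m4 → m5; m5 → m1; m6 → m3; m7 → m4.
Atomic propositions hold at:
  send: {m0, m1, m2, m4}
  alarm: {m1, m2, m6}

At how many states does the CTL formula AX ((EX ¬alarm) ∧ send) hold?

3

Sat(¬alarm) = {m0, m3, m4, m5, m7}
Sat(EX ¬alarm) = {s : some successor in {m0, m3, m4, m5, m7}} = {m0, m1, m3, m4, m6, m7}
Sat((EX ¬alarm) ∧ send) = {m0, m1, m4}
Sat(AX ((EX ¬alarm) ∧ send)) = {s : every successor in {m0, m1, m4}} = {m1, m5, m7}
|Sat(AX ((EX ¬alarm) ∧ send))| = |{m1, m5, m7}| = 3.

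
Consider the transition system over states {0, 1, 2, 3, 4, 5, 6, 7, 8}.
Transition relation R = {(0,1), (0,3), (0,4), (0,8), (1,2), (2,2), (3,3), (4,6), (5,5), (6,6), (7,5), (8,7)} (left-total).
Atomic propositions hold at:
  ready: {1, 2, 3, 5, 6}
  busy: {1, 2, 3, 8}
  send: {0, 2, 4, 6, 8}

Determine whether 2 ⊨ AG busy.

AG busy: greatest fixpoint, start Z0 = {1, 2, 3, 8}, keep only states in Sat with every successor in Z. Z1 = {1, 2, 3}; fixed.
Sat(AG busy) = {1, 2, 3}
2 ∈ Sat(AG busy) = {1, 2, 3}, so the formula holds at 2.

Yes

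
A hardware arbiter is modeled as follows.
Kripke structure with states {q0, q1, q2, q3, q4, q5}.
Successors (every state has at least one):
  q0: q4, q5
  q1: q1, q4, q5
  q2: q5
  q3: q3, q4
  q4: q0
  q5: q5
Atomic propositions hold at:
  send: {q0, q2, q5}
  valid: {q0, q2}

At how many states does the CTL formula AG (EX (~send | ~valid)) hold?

Sat(~send) = {q1, q3, q4}
Sat(~valid) = {q1, q3, q4, q5}
Sat(~send | ~valid) = {q1, q3, q4, q5}
Sat(EX (~send | ~valid)) = {s : some successor in {q1, q3, q4, q5}} = {q0, q1, q2, q3, q5}
AG (EX (~send | ~valid)): greatest fixpoint, start Z0 = {q0, q1, q2, q3, q5}, keep only states in Sat with every successor in Z. Z1 = {q2, q5}; fixed.
Sat(AG (EX (~send | ~valid))) = {q2, q5}
|Sat(AG (EX (~send | ~valid)))| = |{q2, q5}| = 2.

2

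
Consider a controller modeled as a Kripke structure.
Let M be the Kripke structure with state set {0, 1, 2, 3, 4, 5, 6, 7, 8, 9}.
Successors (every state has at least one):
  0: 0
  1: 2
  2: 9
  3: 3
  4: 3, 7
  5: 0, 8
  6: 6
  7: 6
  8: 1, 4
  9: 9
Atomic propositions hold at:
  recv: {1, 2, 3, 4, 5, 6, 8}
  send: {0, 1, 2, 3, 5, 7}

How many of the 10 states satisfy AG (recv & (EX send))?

1

Sat(EX send) = {s : some successor in {0, 1, 2, 3, 5, 7}} = {0, 1, 3, 4, 5, 8}
Sat(recv & (EX send)) = {1, 3, 4, 5, 8}
AG (recv & (EX send)): greatest fixpoint, start Z0 = {1, 3, 4, 5, 8}, keep only states in Sat with every successor in Z. Z1 = {3, 8}; Z2 = {3}; fixed.
Sat(AG (recv & (EX send))) = {3}
|Sat(AG (recv & (EX send)))| = |{3}| = 1.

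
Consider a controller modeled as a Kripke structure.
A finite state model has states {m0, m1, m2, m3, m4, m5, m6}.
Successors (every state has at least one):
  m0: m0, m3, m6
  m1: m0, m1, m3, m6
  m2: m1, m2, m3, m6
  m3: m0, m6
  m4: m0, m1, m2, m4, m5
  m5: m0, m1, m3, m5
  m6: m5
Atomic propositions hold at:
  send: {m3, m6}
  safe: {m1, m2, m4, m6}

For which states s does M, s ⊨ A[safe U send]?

A[safe U send]: least fixpoint, start Z0 = Sat(send) = {m3, m6}, add states in Sat(safe) with every successor in Z. Already a fixed point.
Sat(A[safe U send]) = {m3, m6}

{m3, m6}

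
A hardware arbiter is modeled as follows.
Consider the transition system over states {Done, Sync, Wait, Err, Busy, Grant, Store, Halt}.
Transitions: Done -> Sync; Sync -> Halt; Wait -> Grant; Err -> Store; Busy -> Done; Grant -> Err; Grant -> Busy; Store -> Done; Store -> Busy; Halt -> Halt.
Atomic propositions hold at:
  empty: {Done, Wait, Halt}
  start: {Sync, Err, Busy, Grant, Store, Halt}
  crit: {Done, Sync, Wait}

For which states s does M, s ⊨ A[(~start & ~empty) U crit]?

{Done, Sync, Wait}

Sat(~start) = {Done, Wait}
Sat(~empty) = {Sync, Err, Busy, Grant, Store}
Sat(~start & ~empty) = ∅
A[(~start & ~empty) U crit]: least fixpoint, start Z0 = Sat(crit) = {Done, Sync, Wait}, add states in Sat(~start & ~empty) with every successor in Z. Already a fixed point.
Sat(A[(~start & ~empty) U crit]) = {Done, Sync, Wait}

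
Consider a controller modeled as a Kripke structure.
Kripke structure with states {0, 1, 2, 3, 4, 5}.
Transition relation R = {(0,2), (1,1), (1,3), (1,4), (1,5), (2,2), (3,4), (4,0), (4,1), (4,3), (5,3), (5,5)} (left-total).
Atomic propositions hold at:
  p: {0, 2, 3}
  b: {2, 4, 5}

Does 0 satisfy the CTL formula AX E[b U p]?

Yes

E[b U p]: least fixpoint, start Z0 = Sat(p) = {0, 2, 3}, add states in Sat(b) with some successor in Z. Z1 = {0, 2, 3, 4, 5}; fixed.
Sat(E[b U p]) = {0, 2, 3, 4, 5}
Sat(AX E[b U p]) = {s : every successor in {0, 2, 3, 4, 5}} = {0, 2, 3, 5}
0 ∈ Sat(AX E[b U p]) = {0, 2, 3, 5}, so the formula holds at 0.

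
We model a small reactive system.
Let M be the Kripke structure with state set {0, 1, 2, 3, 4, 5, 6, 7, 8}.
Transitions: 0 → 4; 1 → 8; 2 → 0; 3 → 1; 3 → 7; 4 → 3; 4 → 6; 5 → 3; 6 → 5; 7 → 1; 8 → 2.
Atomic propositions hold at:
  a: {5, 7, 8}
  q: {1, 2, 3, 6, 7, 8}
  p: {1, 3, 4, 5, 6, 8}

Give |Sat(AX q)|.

6

Sat(AX q) = {s : every successor in {1, 2, 3, 6, 7, 8}} = {1, 3, 4, 5, 7, 8}
|Sat(AX q)| = |{1, 3, 4, 5, 7, 8}| = 6.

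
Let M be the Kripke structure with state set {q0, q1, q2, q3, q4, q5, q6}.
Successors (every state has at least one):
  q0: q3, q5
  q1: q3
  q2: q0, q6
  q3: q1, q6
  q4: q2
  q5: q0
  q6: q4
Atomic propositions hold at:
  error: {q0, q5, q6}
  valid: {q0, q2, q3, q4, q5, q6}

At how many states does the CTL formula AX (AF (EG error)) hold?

EG error: greatest fixpoint, start Z0 = {q0, q5, q6}, keep only states in Sat with some successor in Z. Z1 = {q0, q5}; fixed.
Sat(EG error) = {q0, q5}
AF (EG error): least fixpoint, start Z0 = {q0, q5}, add states with every successor in Z. Already a fixed point.
Sat(AF (EG error)) = {q0, q5}
Sat(AX (AF (EG error))) = {s : every successor in {q0, q5}} = {q5}
|Sat(AX (AF (EG error)))| = |{q5}| = 1.

1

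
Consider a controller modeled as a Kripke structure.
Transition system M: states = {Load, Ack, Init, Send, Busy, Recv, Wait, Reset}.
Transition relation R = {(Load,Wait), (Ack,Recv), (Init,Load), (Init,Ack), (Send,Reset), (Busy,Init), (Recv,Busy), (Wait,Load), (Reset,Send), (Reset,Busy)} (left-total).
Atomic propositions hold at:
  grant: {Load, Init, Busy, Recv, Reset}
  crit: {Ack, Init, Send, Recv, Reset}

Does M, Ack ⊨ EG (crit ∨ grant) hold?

Yes

Sat(crit ∨ grant) = {Load, Ack, Init, Send, Busy, Recv, Reset}
EG (crit ∨ grant): greatest fixpoint, start Z0 = {Load, Ack, Init, Send, Busy, Recv, Reset}, keep only states in Sat with some successor in Z. Z1 = {Ack, Init, Send, Busy, Recv, Reset}; fixed.
Sat(EG (crit ∨ grant)) = {Ack, Init, Send, Busy, Recv, Reset}
Ack ∈ Sat(EG (crit ∨ grant)) = {Ack, Init, Send, Busy, Recv, Reset}, so the formula holds at Ack.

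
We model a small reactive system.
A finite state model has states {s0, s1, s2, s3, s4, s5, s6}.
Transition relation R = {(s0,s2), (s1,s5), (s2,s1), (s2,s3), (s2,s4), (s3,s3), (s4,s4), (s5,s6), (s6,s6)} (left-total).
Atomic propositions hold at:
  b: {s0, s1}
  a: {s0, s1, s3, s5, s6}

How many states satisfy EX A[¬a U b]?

Sat(¬a) = {s2, s4}
A[¬a U b]: least fixpoint, start Z0 = Sat(b) = {s0, s1}, add states in Sat(¬a) with every successor in Z. Already a fixed point.
Sat(A[¬a U b]) = {s0, s1}
Sat(EX A[¬a U b]) = {s : some successor in {s0, s1}} = {s2}
|Sat(EX A[¬a U b])| = |{s2}| = 1.

1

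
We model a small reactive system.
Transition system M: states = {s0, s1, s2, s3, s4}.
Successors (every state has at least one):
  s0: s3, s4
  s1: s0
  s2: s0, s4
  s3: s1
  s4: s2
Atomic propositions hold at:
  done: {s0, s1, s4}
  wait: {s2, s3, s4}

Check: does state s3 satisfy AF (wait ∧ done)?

Sat(wait ∧ done) = {s4}
AF (wait ∧ done): least fixpoint, start Z0 = {s4}, add states with every successor in Z. Already a fixed point.
Sat(AF (wait ∧ done)) = {s4}
s3 ∉ Sat(AF (wait ∧ done)) = {s4}, so the formula does not hold at s3.

No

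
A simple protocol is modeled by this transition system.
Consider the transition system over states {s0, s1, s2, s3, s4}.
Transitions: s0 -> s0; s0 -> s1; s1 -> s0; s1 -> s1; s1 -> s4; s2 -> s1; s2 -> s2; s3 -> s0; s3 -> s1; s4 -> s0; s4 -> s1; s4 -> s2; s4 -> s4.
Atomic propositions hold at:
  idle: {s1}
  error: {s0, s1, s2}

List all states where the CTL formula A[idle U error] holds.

A[idle U error]: least fixpoint, start Z0 = Sat(error) = {s0, s1, s2}, add states in Sat(idle) with every successor in Z. Already a fixed point.
Sat(A[idle U error]) = {s0, s1, s2}

{s0, s1, s2}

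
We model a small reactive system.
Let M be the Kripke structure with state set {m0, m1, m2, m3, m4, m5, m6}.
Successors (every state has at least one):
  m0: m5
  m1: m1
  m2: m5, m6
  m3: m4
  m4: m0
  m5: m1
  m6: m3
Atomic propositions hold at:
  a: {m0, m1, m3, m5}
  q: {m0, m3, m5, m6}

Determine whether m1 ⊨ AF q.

AF q: least fixpoint, start Z0 = {m0, m3, m5, m6}, add states with every successor in Z. Z1 = {m0, m2, m3, m4, m5, m6}; fixed.
Sat(AF q) = {m0, m2, m3, m4, m5, m6}
m1 ∉ Sat(AF q) = {m0, m2, m3, m4, m5, m6}, so the formula does not hold at m1.

No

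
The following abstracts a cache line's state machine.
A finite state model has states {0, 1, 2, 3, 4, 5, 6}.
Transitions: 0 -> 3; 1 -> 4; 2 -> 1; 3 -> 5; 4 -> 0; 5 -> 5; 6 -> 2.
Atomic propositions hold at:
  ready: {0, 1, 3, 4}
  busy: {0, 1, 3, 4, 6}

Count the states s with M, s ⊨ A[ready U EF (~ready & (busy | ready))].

Sat(~ready) = {2, 5, 6}
Sat(busy | ready) = {0, 1, 3, 4, 6}
Sat(~ready & (busy | ready)) = {6}
EF (~ready & (busy | ready)): least fixpoint, start Z0 = {6}, add states with some successor in Z. Already a fixed point.
Sat(EF (~ready & (busy | ready))) = {6}
A[ready U EF (~ready & (busy | ready))]: least fixpoint, start Z0 = Sat(EF (~ready & (busy | ready))) = {6}, add states in Sat(ready) with every successor in Z. Already a fixed point.
Sat(A[ready U EF (~ready & (busy | ready))]) = {6}
|Sat(A[ready U EF (~ready & (busy | ready))])| = |{6}| = 1.

1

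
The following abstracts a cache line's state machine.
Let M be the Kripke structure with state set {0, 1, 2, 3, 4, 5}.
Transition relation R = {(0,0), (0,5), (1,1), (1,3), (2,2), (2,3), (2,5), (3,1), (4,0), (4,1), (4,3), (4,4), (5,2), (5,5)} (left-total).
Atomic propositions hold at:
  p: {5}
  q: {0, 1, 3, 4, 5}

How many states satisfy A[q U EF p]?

EF p: least fixpoint, start Z0 = {5}, add states with some successor in Z. Z1 = {0, 2, 5}; Z2 = {0, 2, 4, 5}; fixed.
Sat(EF p) = {0, 2, 4, 5}
A[q U EF p]: least fixpoint, start Z0 = Sat(EF p) = {0, 2, 4, 5}, add states in Sat(q) with every successor in Z. Already a fixed point.
Sat(A[q U EF p]) = {0, 2, 4, 5}
|Sat(A[q U EF p])| = |{0, 2, 4, 5}| = 4.

4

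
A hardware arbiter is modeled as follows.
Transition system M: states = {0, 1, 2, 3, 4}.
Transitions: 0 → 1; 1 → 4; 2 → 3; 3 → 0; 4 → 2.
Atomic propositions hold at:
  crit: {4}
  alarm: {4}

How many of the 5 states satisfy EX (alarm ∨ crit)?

Sat(alarm ∨ crit) = {4}
Sat(EX (alarm ∨ crit)) = {s : some successor in {4}} = {1}
|Sat(EX (alarm ∨ crit))| = |{1}| = 1.

1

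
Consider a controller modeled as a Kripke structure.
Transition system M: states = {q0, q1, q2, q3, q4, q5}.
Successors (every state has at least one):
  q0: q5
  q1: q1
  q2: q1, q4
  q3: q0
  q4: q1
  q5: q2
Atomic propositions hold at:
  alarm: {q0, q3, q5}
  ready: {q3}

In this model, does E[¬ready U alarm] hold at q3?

Sat(¬ready) = {q0, q1, q2, q4, q5}
E[¬ready U alarm]: least fixpoint, start Z0 = Sat(alarm) = {q0, q3, q5}, add states in Sat(¬ready) with some successor in Z. Already a fixed point.
Sat(E[¬ready U alarm]) = {q0, q3, q5}
q3 ∈ Sat(E[¬ready U alarm]) = {q0, q3, q5}, so the formula holds at q3.

Yes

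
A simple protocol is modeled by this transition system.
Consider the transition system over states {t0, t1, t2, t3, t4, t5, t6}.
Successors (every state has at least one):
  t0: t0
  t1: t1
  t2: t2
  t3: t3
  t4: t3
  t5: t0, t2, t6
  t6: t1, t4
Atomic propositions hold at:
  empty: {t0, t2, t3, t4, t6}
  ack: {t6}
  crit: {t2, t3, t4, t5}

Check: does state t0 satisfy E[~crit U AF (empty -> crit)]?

Sat(~crit) = {t0, t1, t6}
Sat(empty -> crit) = {t1, t2, t3, t4, t5}
AF (empty -> crit): least fixpoint, start Z0 = {t1, t2, t3, t4, t5}, add states with every successor in Z. Z1 = {t1, t2, t3, t4, t5, t6}; fixed.
Sat(AF (empty -> crit)) = {t1, t2, t3, t4, t5, t6}
E[~crit U AF (empty -> crit)]: least fixpoint, start Z0 = Sat(AF (empty -> crit)) = {t1, t2, t3, t4, t5, t6}, add states in Sat(~crit) with some successor in Z. Already a fixed point.
Sat(E[~crit U AF (empty -> crit)]) = {t1, t2, t3, t4, t5, t6}
t0 ∉ Sat(E[~crit U AF (empty -> crit)]) = {t1, t2, t3, t4, t5, t6}, so the formula does not hold at t0.

No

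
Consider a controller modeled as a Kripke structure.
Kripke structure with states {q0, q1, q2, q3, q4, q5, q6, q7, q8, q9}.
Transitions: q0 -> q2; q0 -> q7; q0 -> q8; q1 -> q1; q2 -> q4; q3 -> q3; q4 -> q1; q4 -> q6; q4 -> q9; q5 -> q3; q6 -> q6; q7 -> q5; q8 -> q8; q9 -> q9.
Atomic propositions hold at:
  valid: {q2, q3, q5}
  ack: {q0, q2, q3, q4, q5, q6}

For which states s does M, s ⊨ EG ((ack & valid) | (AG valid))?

Sat(ack & valid) = {q2, q3, q5}
AG valid: greatest fixpoint, start Z0 = {q2, q3, q5}, keep only states in Sat with every successor in Z. Z1 = {q3, q5}; fixed.
Sat(AG valid) = {q3, q5}
Sat((ack & valid) | (AG valid)) = {q2, q3, q5}
EG ((ack & valid) | (AG valid)): greatest fixpoint, start Z0 = {q2, q3, q5}, keep only states in Sat with some successor in Z. Z1 = {q3, q5}; fixed.
Sat(EG ((ack & valid) | (AG valid))) = {q3, q5}

{q3, q5}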